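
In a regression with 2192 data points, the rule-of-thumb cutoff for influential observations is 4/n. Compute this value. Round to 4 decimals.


Cook's distance cutoff = 4/n = 4/2192.
= 0.0018.

0.0018


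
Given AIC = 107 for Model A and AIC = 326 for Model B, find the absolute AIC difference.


|AIC_A - AIC_B| = |107 - 326| = 219.
Model A is preferred (lower AIC).

219


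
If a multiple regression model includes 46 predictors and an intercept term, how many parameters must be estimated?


Total coefficients = number of predictors + 1 (for the intercept).
= 46 + 1 = 47.

47


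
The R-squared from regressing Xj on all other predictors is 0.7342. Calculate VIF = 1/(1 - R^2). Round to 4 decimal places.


VIF = 1 / (1 - 0.7342).
= 1 / 0.2658 = 3.7622.

3.7622


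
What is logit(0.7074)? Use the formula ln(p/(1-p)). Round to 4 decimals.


1 - p = 0.2926.
p/(1-p) = 2.4176.
logit = ln(2.4176) = 0.8828.

0.8828


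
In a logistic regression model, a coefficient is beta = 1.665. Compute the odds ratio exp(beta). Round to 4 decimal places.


Odds ratio = exp(beta) = exp(1.665).
= 5.2857.

5.2857


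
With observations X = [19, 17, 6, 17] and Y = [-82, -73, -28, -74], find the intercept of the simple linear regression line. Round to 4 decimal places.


First find the slope: b1 = -4.1456.
Means: xbar = 14.7500, ybar = -64.2500.
b0 = ybar - b1 * xbar = -64.2500 - -4.1456 * 14.7500 = -3.1026.

-3.1026


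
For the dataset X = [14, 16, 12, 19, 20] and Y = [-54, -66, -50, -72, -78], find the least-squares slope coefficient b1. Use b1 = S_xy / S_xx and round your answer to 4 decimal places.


The sample means are xbar = 16.2000 and ybar = -64.0000.
Compute S_xx = 44.8000 and S_xy = -156.0000.
Slope b1 = S_xy / S_xx = -156.0000 / 44.8000 = -3.4821.

-3.4821


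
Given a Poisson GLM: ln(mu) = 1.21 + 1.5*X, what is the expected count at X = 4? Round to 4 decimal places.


Compute eta = 1.21 + 1.5 * 4 = 7.2100.
Apply inverse link: mu = e^7.2100 = 1352.8923.

1352.8923


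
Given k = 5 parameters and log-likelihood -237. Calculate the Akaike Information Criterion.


AIC = 2*5 - 2*(-237).
= 10 + 474 = 484.

484


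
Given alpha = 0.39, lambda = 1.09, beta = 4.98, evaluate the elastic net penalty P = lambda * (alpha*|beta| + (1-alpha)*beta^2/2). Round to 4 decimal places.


L1 component = 0.39 * |4.98| = 1.9422.
L2 component = 0.61 * 4.98^2 / 2 = 7.5641.
Penalty = 1.09 * (1.9422 + 7.5641) = 1.09 * 9.5063 = 10.3619.

10.3619


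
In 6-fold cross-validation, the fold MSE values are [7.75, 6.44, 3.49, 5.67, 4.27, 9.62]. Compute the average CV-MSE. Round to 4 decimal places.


Total MSE across folds = 37.2400.
CV-MSE = 37.2400/6 = 6.2067.

6.2067


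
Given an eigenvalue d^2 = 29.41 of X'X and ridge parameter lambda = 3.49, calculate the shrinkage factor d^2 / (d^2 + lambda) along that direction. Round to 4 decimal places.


Denominator = d^2 + lambda = 29.41 + 3.49 = 32.9000.
Shrinkage = 29.41 / 32.9000 = 0.8939.

0.8939


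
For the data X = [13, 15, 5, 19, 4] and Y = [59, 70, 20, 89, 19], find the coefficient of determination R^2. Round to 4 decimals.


The fitted line is Y = -2.0521 + 4.7725*X.
SSres = 8.4645, SStot = 3853.2000.
R^2 = 1 - SSres/SStot = 0.9978.

0.9978


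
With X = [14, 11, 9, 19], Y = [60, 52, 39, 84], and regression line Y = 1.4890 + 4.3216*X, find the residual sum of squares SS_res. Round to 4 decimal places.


Predicted values from Y = 1.4890 + 4.3216*X.
Residuals: [-1.9914, 2.9734, -1.3834, 0.4006].
SSres = 14.8811.

14.8811


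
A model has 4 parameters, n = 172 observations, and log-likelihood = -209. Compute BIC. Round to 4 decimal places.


Compute k*ln(n) = 4*ln(172) = 4*5.147494 = 20.589976.
Then -2*loglik = 418.
BIC = 20.589976 + 418 = 438.589976, which rounds to 438.5900.

438.5900


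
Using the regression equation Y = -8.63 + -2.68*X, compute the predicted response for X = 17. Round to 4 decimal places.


Predicted value:
Y = -8.63 + (-2.68)(17) = -8.63 + -45.5600 = -54.1900.

-54.1900


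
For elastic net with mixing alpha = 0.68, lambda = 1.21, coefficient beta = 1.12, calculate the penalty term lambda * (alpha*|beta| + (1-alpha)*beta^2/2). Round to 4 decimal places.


alpha * |beta| = 0.68 * 1.12 = 0.7616.
(1-alpha) * beta^2/2 = 0.32 * 1.2544/2 = 0.2007.
Total = 1.21 * (0.7616 + 0.2007) = 1.1644.

1.1644


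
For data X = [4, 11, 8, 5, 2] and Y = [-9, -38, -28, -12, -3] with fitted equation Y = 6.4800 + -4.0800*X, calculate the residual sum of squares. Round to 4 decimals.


For each point, residual = actual - predicted.
Residuals: [0.8400, 0.4000, -1.8400, 1.9200, -1.3200].
Sum of squared residuals = 9.6800.

9.6800


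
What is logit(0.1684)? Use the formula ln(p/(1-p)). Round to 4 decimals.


Compute the odds: 0.1684/0.8316 = 0.2025.
Take the natural log: ln(0.2025) = -1.5970.

-1.5970


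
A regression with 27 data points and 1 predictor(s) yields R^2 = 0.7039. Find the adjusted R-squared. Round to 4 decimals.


Adjusted R^2 = 1 - (1 - R^2) * (n-1)/(n-p-1).
(1 - R^2) = 0.2961.
(n-1)/(n-p-1) = 26/25.
(1 - R^2) * (n-1) = 0.2961 * 26 = 7.6986.
Divide by (n-p-1): 7.6986 / 25 = 0.3079.
Adj R^2 = 1 - 0.3079 = 0.6921.

0.6921


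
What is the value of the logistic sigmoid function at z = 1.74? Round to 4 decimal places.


Compute exp(-1.7400) = 0.1755.
Sigmoid = 1 / (1 + 0.1755) = 1 / 1.1755 = 0.8507.

0.8507


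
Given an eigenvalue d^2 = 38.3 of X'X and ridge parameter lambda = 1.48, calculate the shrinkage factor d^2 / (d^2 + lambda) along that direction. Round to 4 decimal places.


Denominator = d^2 + lambda = 38.3 + 1.48 = 39.7800.
Shrinkage = 38.3 / 39.7800 = 0.9628.

0.9628


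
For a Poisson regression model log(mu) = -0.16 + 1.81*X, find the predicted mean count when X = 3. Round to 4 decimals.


Compute eta = -0.16 + 1.81 * 3 = 5.2700.
Apply inverse link: mu = e^5.2700 = 194.4160.

194.4160


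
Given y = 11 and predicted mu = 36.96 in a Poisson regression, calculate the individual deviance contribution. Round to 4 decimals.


First: ln(11/36.96) = -1.211941.
Then: 11 * -1.211941 = -13.331351.
y - mu = 11 - 36.96 = -25.96.
D = 2(-13.331351 - -25.96) = 25.257298, which rounds to 25.2573.

25.2573


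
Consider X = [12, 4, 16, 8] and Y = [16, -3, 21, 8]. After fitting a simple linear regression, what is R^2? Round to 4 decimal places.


Fit the OLS line: b0 = -9.5000, b1 = 2.0000.
SSres = 9.0000.
SStot = 329.0000.
R^2 = 1 - 9.0000/329.0000 = 0.9726.

0.9726


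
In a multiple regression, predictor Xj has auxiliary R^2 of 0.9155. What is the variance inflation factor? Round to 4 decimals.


VIF = 1 / (1 - 0.9155).
= 1 / 0.0845 = 11.8343.

11.8343


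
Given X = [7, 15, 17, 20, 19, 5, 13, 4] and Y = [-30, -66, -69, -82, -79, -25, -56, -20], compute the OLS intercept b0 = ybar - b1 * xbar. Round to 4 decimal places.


First find the slope: b1 = -3.9067.
Means: xbar = 12.5000, ybar = -53.3750.
b0 = ybar - b1 * xbar = -53.3750 - -3.9067 * 12.5000 = -4.5414.

-4.5414


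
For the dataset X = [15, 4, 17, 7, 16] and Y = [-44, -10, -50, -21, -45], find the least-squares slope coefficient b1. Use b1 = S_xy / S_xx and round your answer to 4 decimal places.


First compute the means: xbar = 11.8000, ybar = -34.0000.
Then S_xx = sum((xi - xbar)^2) = 138.8000.
S_xy = sum((xi - xbar)(yi - ybar)) = -411.0000.
b1 = S_xy / S_xx = -411.0000 / 138.8000 = -2.9611.

-2.9611


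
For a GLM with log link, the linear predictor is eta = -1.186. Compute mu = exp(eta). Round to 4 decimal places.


Apply the inverse link:
mu = e^-1.186 = 0.3054.

0.3054


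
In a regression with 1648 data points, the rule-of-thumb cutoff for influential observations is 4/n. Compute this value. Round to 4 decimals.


Cook's distance cutoff = 4/n = 4/1648.
= 0.0024.

0.0024


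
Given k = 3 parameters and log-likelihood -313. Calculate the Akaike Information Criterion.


AIC = 2k - 2*loglik = 2(3) - 2(-313).
= 6 + 626 = 632.

632


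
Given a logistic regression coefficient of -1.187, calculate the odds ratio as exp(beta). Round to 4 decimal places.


Odds ratio = exp(beta) = exp(-1.187).
= 0.3051.

0.3051


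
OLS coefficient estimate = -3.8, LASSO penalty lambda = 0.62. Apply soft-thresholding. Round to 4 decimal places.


Check: |-3.8| = 3.8 vs lambda = 0.62.
Since |beta| > lambda, coefficient = sign(beta)*(|beta| - lambda) = -3.1800.
Soft-thresholded coefficient = -3.1800.

-3.1800


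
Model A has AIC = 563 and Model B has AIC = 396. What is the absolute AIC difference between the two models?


Absolute difference = |563 - 396| = 167.
The model with lower AIC (B) is preferred.

167


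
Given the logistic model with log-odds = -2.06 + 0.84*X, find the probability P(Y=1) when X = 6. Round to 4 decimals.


Compute z = -2.06 + (0.84)(6) = 2.9800.
exp(-z) = 0.0508.
P = 1/(1 + 0.0508) = 0.9517.

0.9517


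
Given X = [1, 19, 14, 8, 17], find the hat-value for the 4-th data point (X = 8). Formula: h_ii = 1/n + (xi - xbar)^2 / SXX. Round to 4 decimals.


n = 5, xbar = 11.8000.
SXX = sum((xi - xbar)^2) = 214.8000.
h = 1/5 + (8 - 11.8000)^2 / 214.8000 = 0.2672.

0.2672


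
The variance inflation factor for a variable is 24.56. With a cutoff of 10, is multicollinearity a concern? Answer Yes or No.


Check: VIF = 24.56 vs threshold = 10.
Since 24.56 >= 10, the answer is Yes.

Yes


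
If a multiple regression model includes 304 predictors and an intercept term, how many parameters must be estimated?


Each predictor gets one coefficient, plus one intercept.
Total parameters = 304 + 1 = 305.

305


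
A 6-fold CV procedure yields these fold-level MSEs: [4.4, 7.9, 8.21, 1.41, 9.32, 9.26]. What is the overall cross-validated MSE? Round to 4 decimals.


Sum of fold MSEs = 40.5000.
Average = 40.5000 / 6 = 6.7500.

6.7500


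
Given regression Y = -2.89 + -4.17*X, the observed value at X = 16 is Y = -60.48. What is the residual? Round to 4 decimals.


Compute yhat = -2.89 + (-4.17)(16) = -69.6100.
Residual = actual - predicted = -60.48 - -69.6100 = 9.1300.

9.1300


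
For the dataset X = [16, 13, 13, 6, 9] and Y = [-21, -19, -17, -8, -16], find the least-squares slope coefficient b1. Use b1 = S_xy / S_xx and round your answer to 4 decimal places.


The sample means are xbar = 11.4000 and ybar = -16.2000.
Compute S_xx = 61.2000 and S_xy = -72.6000.
Slope b1 = S_xy / S_xx = -72.6000 / 61.2000 = -1.1863.

-1.1863


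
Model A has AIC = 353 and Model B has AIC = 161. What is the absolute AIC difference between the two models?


Compute |353 - 161| = 192.
Model B has the smaller AIC.

192


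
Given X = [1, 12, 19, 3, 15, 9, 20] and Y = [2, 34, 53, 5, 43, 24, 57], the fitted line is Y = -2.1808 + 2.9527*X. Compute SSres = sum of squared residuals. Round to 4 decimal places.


For each point, residual = actual - predicted.
Residuals: [1.2281, 0.7484, -0.9205, -1.6773, 0.8903, -0.3935, 0.1268].
Sum of squared residuals = 6.6925.

6.6925


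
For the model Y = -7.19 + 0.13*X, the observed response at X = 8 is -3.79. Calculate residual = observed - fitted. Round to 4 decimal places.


Predicted = -7.19 + 0.13 * 8 = -6.1500.
Residual = -3.79 - -6.1500 = 2.3600.

2.3600


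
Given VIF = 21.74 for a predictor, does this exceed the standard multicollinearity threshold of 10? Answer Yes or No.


The threshold is 10.
VIF = 21.74 is >= 10.
Multicollinearity indication: Yes.

Yes


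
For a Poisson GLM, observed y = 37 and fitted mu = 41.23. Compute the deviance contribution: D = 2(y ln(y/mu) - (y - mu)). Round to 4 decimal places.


y/mu = 37/41.23 = 0.897405 (approx.), and ln(37/41.23) = -0.108248.
y * ln(y/mu) = 37 * -0.108248 = -4.005176.
y - mu = -4.23.
D = 2 * (-4.005176 - -4.23) = 0.449648, which rounds to 0.4496.

0.4496


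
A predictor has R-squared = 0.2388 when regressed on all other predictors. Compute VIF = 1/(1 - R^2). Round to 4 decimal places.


Using VIF = 1/(1 - R^2_j):
1 - 0.2388 = 0.7612.
VIF = 1.3137.

1.3137


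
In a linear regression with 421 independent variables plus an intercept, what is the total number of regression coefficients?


Each predictor gets one coefficient, plus one intercept.
Total parameters = 421 + 1 = 422.

422


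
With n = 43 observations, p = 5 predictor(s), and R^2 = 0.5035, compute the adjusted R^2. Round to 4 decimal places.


Adjusted R^2 = 1 - (1 - R^2) * (n-1)/(n-p-1).
(1 - R^2) = 0.4965.
(n-1)/(n-p-1) = 42/37.
(1 - R^2) * (n-1) = 0.4965 * 42 = 20.8530.
Divide by (n-p-1): 20.8530 / 37 = 0.5636.
Adj R^2 = 1 - 0.5636 = 0.4364.

0.4364


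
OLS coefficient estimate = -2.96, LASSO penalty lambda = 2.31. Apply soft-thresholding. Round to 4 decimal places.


Absolute value: |-2.96| = 2.96.
Compare to lambda = 2.31.
Since |beta| > lambda, coefficient = sign(beta)*(|beta| - lambda) = -0.6500.

-0.6500


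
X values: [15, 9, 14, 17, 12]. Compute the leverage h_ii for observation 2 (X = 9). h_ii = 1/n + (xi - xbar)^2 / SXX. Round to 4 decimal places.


n = 5, xbar = 13.4000.
SXX = sum((xi - xbar)^2) = 37.2000.
h = 1/5 + (9 - 13.4000)^2 / 37.2000 = 0.7204.

0.7204


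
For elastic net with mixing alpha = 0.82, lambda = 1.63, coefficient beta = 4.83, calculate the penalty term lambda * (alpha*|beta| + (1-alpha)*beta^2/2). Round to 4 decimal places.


L1 component = 0.82 * |4.83| = 3.9606.
L2 component = 0.18 * 4.83^2 / 2 = 2.0996.
Penalty = 1.63 * (3.9606 + 2.0996) = 1.63 * 6.0602 = 9.8781.

9.8781


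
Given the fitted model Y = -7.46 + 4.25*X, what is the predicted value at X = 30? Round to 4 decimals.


Substitute X = 30 into the equation:
Y = -7.46 + 4.25 * 30 = -7.46 + 127.5000 = 120.0400.

120.0400


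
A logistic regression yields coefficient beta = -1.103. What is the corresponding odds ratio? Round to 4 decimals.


exp(-1.103) = 0.3319.
So the odds ratio is 0.3319.

0.3319


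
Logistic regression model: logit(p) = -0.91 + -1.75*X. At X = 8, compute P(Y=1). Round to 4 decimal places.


Compute z = -0.91 + (-1.75)(8) = -14.9100.
exp(-z) = 2987656.9219.
P = 1/(1 + 2987656.9219) = 0.0000.

0.0000


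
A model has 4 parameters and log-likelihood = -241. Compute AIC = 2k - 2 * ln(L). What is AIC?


AIC = 2k - 2*loglik = 2(4) - 2(-241).
= 8 + 482 = 490.

490


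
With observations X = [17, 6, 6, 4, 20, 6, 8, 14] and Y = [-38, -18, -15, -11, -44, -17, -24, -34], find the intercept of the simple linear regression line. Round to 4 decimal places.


Compute b1 = -1.9886 from the OLS formula.
With xbar = 10.1250 and ybar = -25.1250, the intercept is:
b0 = -25.1250 - -1.9886 * 10.1250 = -4.9901.

-4.9901


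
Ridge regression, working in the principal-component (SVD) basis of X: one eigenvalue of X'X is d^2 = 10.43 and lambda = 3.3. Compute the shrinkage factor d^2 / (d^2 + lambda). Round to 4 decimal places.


d^2 + lambda = 10.43 + 3.3 = 13.7300.
Shrinkage factor = 10.43/13.7300 = 0.7597.

0.7597


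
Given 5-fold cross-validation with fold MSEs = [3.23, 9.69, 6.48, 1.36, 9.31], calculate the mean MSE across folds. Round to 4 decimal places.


Add all fold MSEs: 30.0700.
Divide by k = 5: 30.0700/5 = 6.0140.

6.0140


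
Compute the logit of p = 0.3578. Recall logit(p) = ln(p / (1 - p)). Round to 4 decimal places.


The odds are p/(1-p) = 0.3578 / 0.6422 = 0.5571.
logit(p) = ln(0.5571) = -0.5849.

-0.5849


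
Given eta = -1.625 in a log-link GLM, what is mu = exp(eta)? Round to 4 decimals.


The inverse log link gives:
mu = exp(-1.625) = 0.1969.

0.1969


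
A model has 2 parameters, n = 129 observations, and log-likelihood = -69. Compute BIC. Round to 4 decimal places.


ln(129) = 4.859812.
k * ln(n) = 2 * 4.859812 = 9.719624.
-2L = 138.
BIC = 9.719624 + 138 = 147.719624, which rounds to 147.7196.

147.7196


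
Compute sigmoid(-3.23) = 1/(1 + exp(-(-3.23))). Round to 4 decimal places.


exp(3.2300) = 25.2797.
1 + exp(-z) = 26.2797.
sigmoid = 1/26.2797 = 0.0381.

0.0381


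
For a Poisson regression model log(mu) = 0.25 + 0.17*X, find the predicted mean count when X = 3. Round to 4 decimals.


Linear predictor: eta = 0.25 + (0.17)(3) = 0.7600.
Expected count: mu = exp(0.7600) = 2.1383.

2.1383


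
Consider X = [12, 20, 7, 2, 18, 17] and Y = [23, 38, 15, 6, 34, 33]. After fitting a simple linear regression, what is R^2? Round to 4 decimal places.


After computing the OLS fit (b0=2.3679, b1=1.7736):
SSres = 0.8208, SStot = 778.8333.
R^2 = 1 - 0.8208/778.8333 = 0.9989.

0.9989


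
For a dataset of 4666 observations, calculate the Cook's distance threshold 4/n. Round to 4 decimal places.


Cook's distance cutoff = 4/n = 4/4666.
= 0.0009.

0.0009


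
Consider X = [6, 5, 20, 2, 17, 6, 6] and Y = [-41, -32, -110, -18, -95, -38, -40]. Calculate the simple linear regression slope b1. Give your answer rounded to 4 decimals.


First compute the means: xbar = 8.8571, ybar = -53.4286.
Then S_xx = sum((xi - xbar)^2) = 276.8571.
S_xy = sum((xi - xbar)(yi - ybar)) = -1412.4286.
b1 = S_xy / S_xx = -1412.4286 / 276.8571 = -5.1017.

-5.1017


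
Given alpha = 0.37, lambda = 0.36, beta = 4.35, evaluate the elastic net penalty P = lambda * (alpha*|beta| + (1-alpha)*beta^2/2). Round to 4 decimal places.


L1 component = 0.37 * |4.35| = 1.6095.
L2 component = 0.63 * 4.35^2 / 2 = 5.9606.
Penalty = 0.36 * (1.6095 + 5.9606) = 0.36 * 7.5701 = 2.7252.

2.7252


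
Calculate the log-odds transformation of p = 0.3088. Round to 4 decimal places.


1 - p = 0.6912.
p/(1-p) = 0.4468.
logit = ln(0.4468) = -0.8057.

-0.8057


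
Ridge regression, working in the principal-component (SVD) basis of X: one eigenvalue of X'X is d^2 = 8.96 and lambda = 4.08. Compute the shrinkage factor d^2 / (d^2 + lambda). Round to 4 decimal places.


d^2 + lambda = 8.96 + 4.08 = 13.0400.
Shrinkage factor = 8.96/13.0400 = 0.6871.

0.6871


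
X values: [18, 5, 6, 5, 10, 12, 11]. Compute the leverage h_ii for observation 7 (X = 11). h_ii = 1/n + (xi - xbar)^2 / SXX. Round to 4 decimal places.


n = 7, xbar = 9.5714.
SXX = sum((xi - xbar)^2) = 133.7143.
h = 1/7 + (11 - 9.5714)^2 / 133.7143 = 0.1581.

0.1581


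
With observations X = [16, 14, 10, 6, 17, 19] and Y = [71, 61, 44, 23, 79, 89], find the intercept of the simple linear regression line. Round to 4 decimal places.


Compute b1 = 4.9972 from the OLS formula.
With xbar = 13.6667 and ybar = 61.1667, the intercept is:
b0 = 61.1667 - 4.9972 * 13.6667 = -7.1278.

-7.1278


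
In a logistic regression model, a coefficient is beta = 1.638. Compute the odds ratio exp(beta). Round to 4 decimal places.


Odds ratio = exp(beta) = exp(1.638).
= 5.1449.

5.1449


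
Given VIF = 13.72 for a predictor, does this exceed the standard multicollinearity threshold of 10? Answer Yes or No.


Compare VIF = 13.72 to the threshold of 10.
13.72 >= 10, so the answer is Yes.

Yes


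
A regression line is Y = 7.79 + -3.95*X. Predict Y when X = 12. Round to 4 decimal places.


Substitute X = 12 into the equation:
Y = 7.79 + -3.95 * 12 = 7.79 + -47.4000 = -39.6100.

-39.6100


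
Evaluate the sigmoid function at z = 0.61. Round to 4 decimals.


First, exp(-0.6100) = 0.5434.
Then sigma(z) = 1/(1 + 0.5434) = 0.6479.

0.6479


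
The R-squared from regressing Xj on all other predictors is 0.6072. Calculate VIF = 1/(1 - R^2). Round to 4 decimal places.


VIF = 1 / (1 - 0.6072).
= 1 / 0.3928 = 2.5458.

2.5458


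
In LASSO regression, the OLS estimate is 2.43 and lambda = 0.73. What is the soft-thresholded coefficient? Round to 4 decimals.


Absolute value: |2.43| = 2.43.
Compare to lambda = 0.73.
Since |beta| > lambda, coefficient = sign(beta)*(|beta| - lambda) = 1.7000.

1.7000


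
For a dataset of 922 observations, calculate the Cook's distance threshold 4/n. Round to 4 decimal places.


Using the rule of thumb:
Threshold = 4 / 922 = 0.0043.

0.0043


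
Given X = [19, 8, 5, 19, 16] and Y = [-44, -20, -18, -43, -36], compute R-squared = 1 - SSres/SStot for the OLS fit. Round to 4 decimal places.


Fit the OLS line: b0 = -6.7305, b1 = -1.9007.
SSres = 9.5319.
SStot = 620.8000.
R^2 = 1 - 9.5319/620.8000 = 0.9846.

0.9846


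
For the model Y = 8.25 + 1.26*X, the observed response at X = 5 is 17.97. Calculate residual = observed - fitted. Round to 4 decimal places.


Fitted value at X = 5 is yhat = 8.25 + 1.26*5 = 14.5500.
Residual = 17.97 - 14.5500 = 3.4200.

3.4200


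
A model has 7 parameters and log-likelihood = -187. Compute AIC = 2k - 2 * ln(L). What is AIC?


AIC = 2*7 - 2*(-187).
= 14 + 374 = 388.

388


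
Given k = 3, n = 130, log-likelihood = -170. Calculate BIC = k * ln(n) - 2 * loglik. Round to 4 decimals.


Compute k*ln(n) = 3*ln(130) = 3*4.867534 = 14.602602.
Then -2*loglik = 340.
BIC = 14.602602 + 340 = 354.602602, which rounds to 354.6026.

354.6026


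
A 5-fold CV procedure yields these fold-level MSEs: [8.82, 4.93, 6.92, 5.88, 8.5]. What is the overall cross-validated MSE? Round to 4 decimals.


Add all fold MSEs: 35.0500.
Divide by k = 5: 35.0500/5 = 7.0100.

7.0100


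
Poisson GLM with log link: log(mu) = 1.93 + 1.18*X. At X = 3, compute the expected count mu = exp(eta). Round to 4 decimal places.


eta = 1.93 + 1.18 * 3 = 5.4700.
mu = exp(5.4700) = 237.4602.

237.4602


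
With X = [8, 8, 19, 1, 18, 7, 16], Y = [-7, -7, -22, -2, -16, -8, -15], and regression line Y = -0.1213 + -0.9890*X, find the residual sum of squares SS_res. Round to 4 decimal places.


Compute predicted values, then residuals = yi - yhat_i.
Residuals: [1.0333, 1.0333, -3.0877, -0.8897, 1.9233, -0.9557, 0.9453].
SSres = sum(residual^2) = 17.9669.

17.9669


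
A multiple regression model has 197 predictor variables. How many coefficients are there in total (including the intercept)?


Including the intercept, the model has 197 predictor coefficients + 1 intercept.
Total = 198.

198


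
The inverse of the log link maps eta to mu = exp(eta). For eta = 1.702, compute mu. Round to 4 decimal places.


mu = exp(eta) = exp(1.702).
= 5.4849.

5.4849


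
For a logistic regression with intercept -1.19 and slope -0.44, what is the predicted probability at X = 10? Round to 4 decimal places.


z = -1.19 + -0.44 * 10 = -5.5900.
Sigmoid: P = 1 / (1 + exp(5.5900)) = 0.0037.

0.0037


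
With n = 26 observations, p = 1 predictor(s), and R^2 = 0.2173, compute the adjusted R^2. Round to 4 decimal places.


Using the formula:
(1 - 0.2173) = 0.7827.
Multiply by 25/24: 0.7827 * 25 = 19.5675, then 19.5675 / 24 = 0.8153.
Adj R^2 = 1 - 0.8153 = 0.1847.

0.1847


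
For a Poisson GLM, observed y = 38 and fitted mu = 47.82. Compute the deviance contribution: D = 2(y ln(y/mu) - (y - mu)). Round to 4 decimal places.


Compute y*ln(y/mu) = 38*ln(38/47.82) = 38*-0.229858 = -8.734604.
y - mu = -9.82.
D = 2*(-8.734604 - (-9.82)) = 2.170792, which rounds to 2.1708.

2.1708


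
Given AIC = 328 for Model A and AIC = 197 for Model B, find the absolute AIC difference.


Absolute difference = |328 - 197| = 131.
The model with lower AIC (B) is preferred.

131


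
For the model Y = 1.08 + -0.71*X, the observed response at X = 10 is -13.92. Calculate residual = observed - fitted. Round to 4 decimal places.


Predicted = 1.08 + -0.71 * 10 = -6.0200.
Residual = -13.92 - -6.0200 = -7.9000.

-7.9000


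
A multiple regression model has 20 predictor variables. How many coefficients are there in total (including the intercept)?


Each predictor gets one coefficient, plus one intercept.
Total parameters = 20 + 1 = 21.

21


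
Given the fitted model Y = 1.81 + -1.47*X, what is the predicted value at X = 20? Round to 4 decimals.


Substitute X = 20 into the equation:
Y = 1.81 + -1.47 * 20 = 1.81 + -29.4000 = -27.5900.

-27.5900


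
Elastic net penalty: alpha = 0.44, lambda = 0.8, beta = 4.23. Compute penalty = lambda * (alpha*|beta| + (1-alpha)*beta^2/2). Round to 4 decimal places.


Compute:
L1 = 0.44 * 4.23 = 1.8612.
L2 = 0.56 * 4.23^2 / 2 = 5.0100.
Penalty = 0.8 * (1.8612 + 5.0100) = 5.4970.

5.4970


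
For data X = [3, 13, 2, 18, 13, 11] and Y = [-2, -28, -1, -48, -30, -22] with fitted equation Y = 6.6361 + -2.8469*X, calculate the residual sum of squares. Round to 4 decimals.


For each point, residual = actual - predicted.
Residuals: [-0.0954, 2.3736, -1.9423, -3.3919, 0.3736, 2.6798].
Sum of squared residuals = 28.2415.

28.2415


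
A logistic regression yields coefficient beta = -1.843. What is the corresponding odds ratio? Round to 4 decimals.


Odds ratio = exp(beta) = exp(-1.843).
= 0.1583.

0.1583


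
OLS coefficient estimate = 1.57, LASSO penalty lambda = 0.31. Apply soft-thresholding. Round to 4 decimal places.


Check: |1.57| = 1.57 vs lambda = 0.31.
Since |beta| > lambda, coefficient = sign(beta)*(|beta| - lambda) = 1.2600.
Soft-thresholded coefficient = 1.2600.

1.2600


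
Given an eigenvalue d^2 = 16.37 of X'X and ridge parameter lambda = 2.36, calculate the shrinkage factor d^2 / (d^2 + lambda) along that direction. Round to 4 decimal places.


Denominator = d^2 + lambda = 16.37 + 2.36 = 18.7300.
Shrinkage = 16.37 / 18.7300 = 0.8740.

0.8740


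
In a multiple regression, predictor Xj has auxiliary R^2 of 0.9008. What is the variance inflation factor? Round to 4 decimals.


Denominator: 1 - 0.9008 = 0.0992.
VIF = 1 / 0.0992 = 10.0806.

10.0806


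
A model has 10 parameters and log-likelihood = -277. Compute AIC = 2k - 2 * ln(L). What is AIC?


AIC = 2*10 - 2*(-277).
= 20 + 554 = 574.

574


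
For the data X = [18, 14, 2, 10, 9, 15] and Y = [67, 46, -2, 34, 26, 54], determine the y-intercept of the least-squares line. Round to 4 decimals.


The slope is b1 = 4.2678.
Sample means are xbar = 11.3333 and ybar = 37.5000.
Intercept: b0 = 37.5000 - (4.2678)(11.3333) = -10.8682.

-10.8682


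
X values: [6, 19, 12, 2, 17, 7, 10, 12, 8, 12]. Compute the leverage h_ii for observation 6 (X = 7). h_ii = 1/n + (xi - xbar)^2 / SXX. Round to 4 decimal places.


Compute xbar = 10.5000 with n = 10 observations.
SXX = 232.5000.
Leverage = 1/10 + (7 - 10.5000)^2/232.5000 = 0.1527.

0.1527


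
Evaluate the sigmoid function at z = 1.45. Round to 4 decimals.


Compute exp(-1.4500) = 0.2346.
Sigmoid = 1 / (1 + 0.2346) = 1 / 1.2346 = 0.8100.

0.8100


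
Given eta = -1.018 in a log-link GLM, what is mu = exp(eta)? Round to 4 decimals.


The inverse log link gives:
mu = exp(-1.018) = 0.3613.

0.3613


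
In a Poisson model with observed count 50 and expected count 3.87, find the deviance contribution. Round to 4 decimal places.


Compute y*ln(y/mu) = 50*ln(50/3.87) = 50*2.558768 = 127.938400.
y - mu = 46.13.
D = 2*(127.938400 - (46.13)) = 163.616800, which rounds to 163.6168.

163.6168


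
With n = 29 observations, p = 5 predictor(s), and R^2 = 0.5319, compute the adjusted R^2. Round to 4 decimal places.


Adjusted R^2 = 1 - (1 - R^2) * (n-1)/(n-p-1).
(1 - R^2) = 0.4681.
(n-1)/(n-p-1) = 28/23.
(1 - R^2) * (n-1) = 0.4681 * 28 = 13.1068.
Divide by (n-p-1): 13.1068 / 23 = 0.5699.
Adj R^2 = 1 - 0.5699 = 0.4301.

0.4301


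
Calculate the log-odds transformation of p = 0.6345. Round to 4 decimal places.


Compute the odds: 0.6345/0.3655 = 1.7360.
Take the natural log: ln(1.7360) = 0.5516.

0.5516


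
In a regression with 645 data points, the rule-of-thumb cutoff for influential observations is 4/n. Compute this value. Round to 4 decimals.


Cook's distance cutoff = 4/n = 4/645.
= 0.0062.

0.0062


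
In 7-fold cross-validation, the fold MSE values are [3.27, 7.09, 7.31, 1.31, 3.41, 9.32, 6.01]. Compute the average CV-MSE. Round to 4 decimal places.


Sum of fold MSEs = 37.7200.
Average = 37.7200 / 7 = 5.3886.

5.3886


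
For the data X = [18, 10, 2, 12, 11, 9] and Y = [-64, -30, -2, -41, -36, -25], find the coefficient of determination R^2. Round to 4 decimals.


After computing the OLS fit (b0=7.5325, b1=-3.9225):
SSres = 16.5325, SStot = 2068.0000.
R^2 = 1 - 16.5325/2068.0000 = 0.9920.

0.9920


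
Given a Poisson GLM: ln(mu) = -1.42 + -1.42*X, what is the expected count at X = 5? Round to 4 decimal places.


Compute eta = -1.42 + -1.42 * 5 = -8.5200.
Apply inverse link: mu = e^-8.5200 = 0.0002.

0.0002


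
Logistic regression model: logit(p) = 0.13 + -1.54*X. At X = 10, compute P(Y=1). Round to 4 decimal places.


Compute z = 0.13 + (-1.54)(10) = -15.2700.
exp(-z) = 4282296.5468.
P = 1/(1 + 4282296.5468) = 0.0000.

0.0000


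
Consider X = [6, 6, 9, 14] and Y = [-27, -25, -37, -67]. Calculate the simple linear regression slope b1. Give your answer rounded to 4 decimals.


The sample means are xbar = 8.7500 and ybar = -39.0000.
Compute S_xx = 42.7500 and S_xy = -218.0000.
Slope b1 = S_xy / S_xx = -218.0000 / 42.7500 = -5.0994.

-5.0994


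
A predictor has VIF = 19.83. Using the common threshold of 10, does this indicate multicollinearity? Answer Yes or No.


The threshold is 10.
VIF = 19.83 is >= 10.
Multicollinearity indication: Yes.

Yes


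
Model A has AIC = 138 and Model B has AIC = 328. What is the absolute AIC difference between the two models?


Absolute difference = |138 - 328| = 190.
The model with lower AIC (A) is preferred.

190


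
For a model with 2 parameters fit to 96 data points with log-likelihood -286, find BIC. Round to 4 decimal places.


Compute k*ln(n) = 2*ln(96) = 2*4.564348 = 9.128696.
Then -2*loglik = 572.
BIC = 9.128696 + 572 = 581.128696, which rounds to 581.1287.

581.1287


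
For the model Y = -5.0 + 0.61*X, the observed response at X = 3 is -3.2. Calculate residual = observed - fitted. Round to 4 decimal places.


Fitted value at X = 3 is yhat = -5.0 + 0.61*3 = -3.1700.
Residual = -3.2 - -3.1700 = -0.0300.

-0.0300


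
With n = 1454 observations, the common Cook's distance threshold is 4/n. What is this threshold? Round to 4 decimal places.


Cook's distance cutoff = 4/n = 4/1454.
= 0.0028.

0.0028


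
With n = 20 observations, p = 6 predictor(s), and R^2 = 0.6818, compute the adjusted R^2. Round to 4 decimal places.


Plug in: Adj R^2 = 1 - (1 - 0.6818) * 19/13.
= 1 - 0.3182 * 19/13
= 1 - 6.0458 / 13
= 1 - 0.4651 = 0.5349.

0.5349


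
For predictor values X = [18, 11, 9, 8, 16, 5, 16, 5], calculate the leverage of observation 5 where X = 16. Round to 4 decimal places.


Mean of X: xbar = 11.0000.
SXX = 184.0000.
For X = 16: h = 1/8 + (16 - 11.0000)^2/184.0000 = 0.2609.

0.2609


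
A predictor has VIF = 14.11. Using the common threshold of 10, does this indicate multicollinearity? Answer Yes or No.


Check: VIF = 14.11 vs threshold = 10.
Since 14.11 >= 10, the answer is Yes.

Yes


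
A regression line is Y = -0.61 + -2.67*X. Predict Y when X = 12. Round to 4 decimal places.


Predicted value:
Y = -0.61 + (-2.67)(12) = -0.61 + -32.0400 = -32.6500.

-32.6500


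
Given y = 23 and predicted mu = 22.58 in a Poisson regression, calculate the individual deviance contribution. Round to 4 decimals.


First: ln(23/22.58) = 0.018430.
Then: 23 * 0.018430 = 0.423890.
y - mu = 23 - 22.58 = 0.42.
D = 2(0.423890 - 0.42) = 0.007780, which rounds to 0.0078.

0.0078


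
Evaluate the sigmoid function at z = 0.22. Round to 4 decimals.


exp(-0.2200) = 0.8025.
1 + exp(-z) = 1.8025.
sigmoid = 1/1.8025 = 0.5548.

0.5548


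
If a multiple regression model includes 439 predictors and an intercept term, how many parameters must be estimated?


Including the intercept, the model has 439 predictor coefficients + 1 intercept.
Total = 440.

440


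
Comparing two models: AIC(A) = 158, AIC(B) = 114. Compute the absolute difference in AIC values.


|AIC_A - AIC_B| = |158 - 114| = 44.
Model B is preferred (lower AIC).

44


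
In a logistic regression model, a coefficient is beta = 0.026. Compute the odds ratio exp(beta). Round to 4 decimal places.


exp(0.026) = 1.0263.
So the odds ratio is 1.0263.

1.0263


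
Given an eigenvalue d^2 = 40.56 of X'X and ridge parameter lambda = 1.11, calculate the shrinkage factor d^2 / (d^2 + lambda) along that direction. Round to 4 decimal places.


Denominator = d^2 + lambda = 40.56 + 1.11 = 41.6700.
Shrinkage = 40.56 / 41.6700 = 0.9734.

0.9734


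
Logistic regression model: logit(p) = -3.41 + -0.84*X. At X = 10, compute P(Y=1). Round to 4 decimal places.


Linear predictor: z = -3.41 + -0.84 * 10 = -11.8100.
P = 1/(1 + exp(11.8100)) = 1/(1 + 134591.5614) = 0.0000.

0.0000


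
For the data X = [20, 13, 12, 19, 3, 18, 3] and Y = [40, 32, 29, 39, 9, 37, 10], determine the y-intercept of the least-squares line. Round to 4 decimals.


Compute b1 = 1.8210 from the OLS formula.
With xbar = 12.5714 and ybar = 28.0000, the intercept is:
b0 = 28.0000 - 1.8210 * 12.5714 = 5.1070.

5.1070


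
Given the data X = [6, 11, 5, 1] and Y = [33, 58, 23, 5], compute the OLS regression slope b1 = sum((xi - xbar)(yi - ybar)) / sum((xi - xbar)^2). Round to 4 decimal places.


The sample means are xbar = 5.7500 and ybar = 29.7500.
Compute S_xx = 50.7500 and S_xy = 271.7500.
Slope b1 = S_xy / S_xx = 271.7500 / 50.7500 = 5.3547.

5.3547


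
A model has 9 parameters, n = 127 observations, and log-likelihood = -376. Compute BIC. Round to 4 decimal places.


ln(127) = 4.844187.
k * ln(n) = 9 * 4.844187 = 43.597683.
-2L = 752.
BIC = 43.597683 + 752 = 795.597683, which rounds to 795.5977.

795.5977


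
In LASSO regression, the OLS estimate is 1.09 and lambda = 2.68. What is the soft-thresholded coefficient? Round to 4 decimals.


Check: |1.09| = 1.09 vs lambda = 2.68.
Since |beta| <= lambda, the coefficient is set to 0.
Soft-thresholded coefficient = 0.0000.

0.0000


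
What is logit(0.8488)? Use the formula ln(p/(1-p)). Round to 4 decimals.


1 - p = 0.1512.
p/(1-p) = 5.6138.
logit = ln(5.6138) = 1.7252.

1.7252


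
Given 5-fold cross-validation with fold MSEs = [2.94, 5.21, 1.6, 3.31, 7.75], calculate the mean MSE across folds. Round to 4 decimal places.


Add all fold MSEs: 20.8100.
Divide by k = 5: 20.8100/5 = 4.1620.

4.1620


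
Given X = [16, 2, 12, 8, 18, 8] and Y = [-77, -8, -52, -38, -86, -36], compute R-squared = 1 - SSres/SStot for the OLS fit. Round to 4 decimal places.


The fitted line is Y = 2.4385 + -4.8692*X.
SSres = 21.8692, SStot = 4131.5000.
R^2 = 1 - SSres/SStot = 0.9947.

0.9947


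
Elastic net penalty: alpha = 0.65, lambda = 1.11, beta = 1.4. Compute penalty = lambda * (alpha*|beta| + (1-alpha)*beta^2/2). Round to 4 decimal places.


Compute:
L1 = 0.65 * 1.4 = 0.9100.
L2 = 0.35 * 1.4^2 / 2 = 0.3430.
Penalty = 1.11 * (0.9100 + 0.3430) = 1.3908.

1.3908


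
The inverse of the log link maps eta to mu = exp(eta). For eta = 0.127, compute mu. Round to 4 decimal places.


The inverse log link gives:
mu = exp(0.127) = 1.1354.

1.1354


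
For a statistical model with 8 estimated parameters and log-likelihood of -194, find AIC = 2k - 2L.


Compute:
2k = 2*8 = 16.
-2*loglik = -2*(-194) = 388.
AIC = 16 + 388 = 404.

404


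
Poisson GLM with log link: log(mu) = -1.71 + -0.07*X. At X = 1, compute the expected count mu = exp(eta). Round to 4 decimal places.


Compute eta = -1.71 + -0.07 * 1 = -1.7800.
Apply inverse link: mu = e^-1.7800 = 0.1686.

0.1686


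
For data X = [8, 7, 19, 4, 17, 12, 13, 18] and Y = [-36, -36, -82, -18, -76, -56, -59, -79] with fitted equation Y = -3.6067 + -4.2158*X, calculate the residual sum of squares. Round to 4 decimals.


Compute predicted values, then residuals = yi - yhat_i.
Residuals: [1.3331, -2.8827, 1.7069, 2.4699, -0.7247, -1.8037, -0.5879, 0.4911].
SSres = sum(residual^2) = 23.4664.

23.4664


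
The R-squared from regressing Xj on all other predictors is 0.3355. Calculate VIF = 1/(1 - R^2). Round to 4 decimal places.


VIF = 1 / (1 - 0.3355).
= 1 / 0.6645 = 1.5049.

1.5049


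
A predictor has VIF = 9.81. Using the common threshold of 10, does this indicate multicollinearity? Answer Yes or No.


Check: VIF = 9.81 vs threshold = 10.
Since 9.81 < 10, the answer is No.

No


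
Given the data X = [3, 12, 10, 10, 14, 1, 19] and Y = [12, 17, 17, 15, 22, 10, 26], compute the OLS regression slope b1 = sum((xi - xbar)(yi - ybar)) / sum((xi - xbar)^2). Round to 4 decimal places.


Calculate xbar = 9.8571, ybar = 17.0000.
S_xx = 230.8571, S_xy = 199.0000.
Using b1 = S_xy / S_xx = 199.0000 / 230.8571, we get b1 = 0.8620.

0.8620


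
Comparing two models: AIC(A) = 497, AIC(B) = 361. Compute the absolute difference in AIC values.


Compute |497 - 361| = 136.
Model B has the smaller AIC.

136


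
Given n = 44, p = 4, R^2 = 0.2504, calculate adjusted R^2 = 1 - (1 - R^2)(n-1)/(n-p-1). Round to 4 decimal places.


Adjusted R^2 = 1 - (1 - R^2) * (n-1)/(n-p-1).
(1 - R^2) = 0.7496.
(n-1)/(n-p-1) = 43/39.
(1 - R^2) * (n-1) = 0.7496 * 43 = 32.2328.
Divide by (n-p-1): 32.2328 / 39 = 0.8265.
Adj R^2 = 1 - 0.8265 = 0.1735.

0.1735


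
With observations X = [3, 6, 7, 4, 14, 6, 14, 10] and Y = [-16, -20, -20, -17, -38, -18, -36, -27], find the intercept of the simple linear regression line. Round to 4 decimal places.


The slope is b1 = -2.0159.
Sample means are xbar = 8.0000 and ybar = -24.0000.
Intercept: b0 = -24.0000 - (-2.0159)(8.0000) = -7.8730.

-7.8730


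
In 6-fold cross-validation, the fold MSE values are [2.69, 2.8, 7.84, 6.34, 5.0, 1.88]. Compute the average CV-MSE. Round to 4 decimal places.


Total MSE across folds = 26.5500.
CV-MSE = 26.5500/6 = 4.4250.

4.4250


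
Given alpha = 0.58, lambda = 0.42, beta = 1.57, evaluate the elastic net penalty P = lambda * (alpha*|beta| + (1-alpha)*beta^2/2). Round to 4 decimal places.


alpha * |beta| = 0.58 * 1.57 = 0.9106.
(1-alpha) * beta^2/2 = 0.42 * 2.4649/2 = 0.5176.
Total = 0.42 * (0.9106 + 0.5176) = 0.5999.

0.5999


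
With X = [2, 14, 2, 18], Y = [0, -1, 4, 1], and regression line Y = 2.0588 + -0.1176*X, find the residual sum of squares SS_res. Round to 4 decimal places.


For each point, residual = actual - predicted.
Residuals: [-1.8236, -1.4124, 2.1764, 1.0580].
Sum of squared residuals = 11.1765.

11.1765


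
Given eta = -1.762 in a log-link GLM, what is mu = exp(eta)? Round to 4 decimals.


The inverse log link gives:
mu = exp(-1.762) = 0.1717.

0.1717


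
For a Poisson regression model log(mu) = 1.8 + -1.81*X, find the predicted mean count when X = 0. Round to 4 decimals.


eta = 1.8 + -1.81 * 0 = 1.8000.
mu = exp(1.8000) = 6.0496.

6.0496


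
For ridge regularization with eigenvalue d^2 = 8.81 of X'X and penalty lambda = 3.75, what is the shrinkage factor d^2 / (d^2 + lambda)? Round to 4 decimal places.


Compute the denominator: 8.81 + 3.75 = 12.5600.
Shrinkage factor = 8.81 / 12.5600 = 0.7014.

0.7014


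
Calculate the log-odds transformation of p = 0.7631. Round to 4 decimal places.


Compute the odds: 0.7631/0.2369 = 3.2212.
Take the natural log: ln(3.2212) = 1.1698.

1.1698


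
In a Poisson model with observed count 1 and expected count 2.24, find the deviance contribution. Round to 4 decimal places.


y/mu = 1/2.24 = 0.446429 (approx.), and ln(1/2.24) = -0.806476.
y * ln(y/mu) = 1 * -0.806476 = -0.806476.
y - mu = -1.24.
D = 2 * (-0.806476 - -1.24) = 0.867048, which rounds to 0.8670.

0.8670


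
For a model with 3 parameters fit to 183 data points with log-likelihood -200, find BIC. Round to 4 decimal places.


ln(183) = 5.209486.
k * ln(n) = 3 * 5.209486 = 15.628458.
-2L = 400.
BIC = 15.628458 + 400 = 415.628458, which rounds to 415.6285.

415.6285


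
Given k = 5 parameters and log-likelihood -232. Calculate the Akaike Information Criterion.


Compute:
2k = 2*5 = 10.
-2*loglik = -2*(-232) = 464.
AIC = 10 + 464 = 474.

474


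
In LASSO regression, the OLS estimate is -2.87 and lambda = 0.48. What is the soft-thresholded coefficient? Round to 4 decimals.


|beta_OLS| = 2.87.
lambda = 0.48.
Since |beta| > lambda, coefficient = sign(beta)*(|beta| - lambda) = -2.3900.
Result = -2.3900.

-2.3900
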